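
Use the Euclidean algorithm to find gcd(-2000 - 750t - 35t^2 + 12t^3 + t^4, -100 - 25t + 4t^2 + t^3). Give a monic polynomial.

5 + t

By polynomial division,
  t^4 + 12t^3 - 35t^2 - 750t - 2000 = (t + 8)(t^3 + 4t^2 - 25t - 100) + (-42t^2 - 450t - 1200)
  t^3 + 4t^2 - 25t - 100 = (-(1/42)t + 47/294)(-42t^2 - 450t - 1200) + ((900/49)t + 4500/49)
  -42t^2 - 450t - 1200 = (-(343/150)t - 196/15)((900/49)t + 4500/49) + (0)
Last nonzero remainder: (900/49)t + 4500/49. Dividing through by 900/49 gives the monic gcd t + 5.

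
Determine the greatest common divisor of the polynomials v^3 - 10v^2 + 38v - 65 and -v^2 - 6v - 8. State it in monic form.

1

Apply the Euclidean algorithm:
  v^3 - 10v^2 + 38v - 65 = (-v + 16)(-v^2 - 6v - 8) + (126v + 63)
  -v^2 - 6v - 8 = (-(1/126)v - 11/252)(126v + 63) + (-21/4)
  126v + 63 = (-24v - 12)(-21/4) + (0)
The last nonzero remainder is the constant -21/4, so the polynomials are coprime and gcd = 1.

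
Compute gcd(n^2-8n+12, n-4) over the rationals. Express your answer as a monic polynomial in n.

Apply the Euclidean algorithm:
  n^2-8n+12 = (n-4)(n-4) + (-4)
  n-4 = (-(1/4)n+1)(-4) + (0)
The last nonzero remainder is the constant -4, so the polynomials are coprime and gcd = 1.

1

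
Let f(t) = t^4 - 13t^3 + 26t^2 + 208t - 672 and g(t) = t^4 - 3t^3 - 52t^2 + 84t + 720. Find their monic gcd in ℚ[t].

t^2 - 2t - 24

Euclidean algorithm in ℚ[t]:
  t^4 - 13t^3 + 26t^2 + 208t - 672 = (t^4 - 3t^3 - 52t^2 + 84t + 720) + (-10t^3 + 78t^2 + 124t - 1392)
  t^4 - 3t^3 - 52t^2 + 84t + 720 = (-(1/10)t - 12/25)(-10t^3 + 78t^2 + 124t - 1392) + (-(54/25)t^2 + (108/25)t + 1296/25)
  -10t^3 + 78t^2 + 124t - 1392 = ((125/27)t - 725/27)(-(54/25)t^2 + (108/25)t + 1296/25) + (0)
Last nonzero remainder: -(54/25)t^2 + (108/25)t + 1296/25. Dividing through by -54/25 gives the monic gcd t^2 - 2t - 24.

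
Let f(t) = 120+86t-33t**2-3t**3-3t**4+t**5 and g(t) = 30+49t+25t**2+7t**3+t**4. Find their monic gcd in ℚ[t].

10+13t+4t**2+t**3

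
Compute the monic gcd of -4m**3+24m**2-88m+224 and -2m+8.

By polynomial division,
  -4m**3+24m**2-88m+224 = (2m**2-4m+28)(-2m+8) + (0)
Last nonzero remainder: -2m+8. Dividing through by -2 gives the monic gcd m-4.

m-4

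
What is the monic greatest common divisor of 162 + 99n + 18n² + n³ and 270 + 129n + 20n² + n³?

Euclidean algorithm in ℚ[n]:
  n³ + 18n² + 99n + 162 = (n³ + 20n² + 129n + 270) + (−2n² − 30n − 108)
  n³ + 20n² + 129n + 270 = (−(1/2)n − 5/2)(−2n² − 30n − 108) + (0)
Last nonzero remainder: −2n² − 30n − 108. Dividing through by −2 gives the monic gcd n² + 15n + 54.

54 + 15n + n²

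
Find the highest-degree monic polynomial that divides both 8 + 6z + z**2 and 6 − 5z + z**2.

Apply the Euclidean algorithm:
  z**2 + 6z + 8 = (z**2 − 5z + 6) + (11z + 2)
  z**2 − 5z + 6 = ((1/11)z − 57/121)(11z + 2) + (840/121)
  11z + 2 = ((1331/840)z + 121/420)(840/121) + (0)
The last nonzero remainder is the constant 840/121, so the polynomials are coprime and gcd = 1.

1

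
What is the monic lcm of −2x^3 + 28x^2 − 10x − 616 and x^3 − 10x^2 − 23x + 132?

Euclidean algorithm in ℚ[x]:
  −2x^3 + 28x^2 − 10x − 616 = (−2)(x^3 − 10x^2 − 23x + 132) + (8x^2 − 56x − 352)
  x^3 − 10x^2 − 23x + 132 = ((1/8)x − 3/8)(8x^2 − 56x − 352) + (0)
Last nonzero remainder: 8x^2 − 56x − 352. Dividing through by 8 gives the monic gcd x^2 − 7x − 44.
Then lcm(f, g) = f·g / gcd(f, g); expanding and making the result monic gives the answer.

x^4 − 17x^3 + 47x^2 + 293x − 924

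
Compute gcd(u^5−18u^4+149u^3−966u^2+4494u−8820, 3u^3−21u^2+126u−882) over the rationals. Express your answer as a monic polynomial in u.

u^3−7u^2+42u−294

By polynomial division,
  u^5−18u^4+149u^3−966u^2+4494u−8820 = ((1/3)u^2−(11/3)u+10)(3u^3−21u^2+126u−882) + (0)
Last nonzero remainder: 3u^3−21u^2+126u−882. Dividing through by 3 gives the monic gcd u^3−7u^2+42u−294.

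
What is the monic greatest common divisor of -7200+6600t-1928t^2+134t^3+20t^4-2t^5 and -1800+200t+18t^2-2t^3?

-100+t^2

By polynomial division,
  -2t^5+20t^4+134t^3-1928t^2+6600t-7200 = (t^2-t+24)(-2t^3+18t^2+200t-1800) + (-360t^2+36000)
  -2t^3+18t^2+200t-1800 = ((1/180)t-1/20)(-360t^2+36000) + (0)
Last nonzero remainder: -360t^2+36000. Dividing through by -360 gives the monic gcd t^2-100.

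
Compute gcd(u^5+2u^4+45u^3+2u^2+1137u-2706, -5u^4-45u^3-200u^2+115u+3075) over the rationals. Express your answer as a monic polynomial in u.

By polynomial division,
  u^5+2u^4+45u^3+2u^2+1137u-2706 = (-(1/5)u+7/5)(-5u^4-45u^3-200u^2+115u+3075) + (68u^3+305u^2+1591u-7011)
  -5u^4-45u^3-200u^2+115u+3075 = (-(5/68)u-1535/4624)(68u^3+305u^2+1591u-7011) + ((84315/4624)u^2+(590205/4624)u+3456915/4624)
  68u^3+305u^2+1591u-7011 = ((314432/84315)u-263568/28105)((84315/4624)u^2+(590205/4624)u+3456915/4624) + (0)
Last nonzero remainder: (84315/4624)u^2+(590205/4624)u+3456915/4624. Dividing through by 84315/4624 gives the monic gcd u^2+7u+41.

u^2+7u+41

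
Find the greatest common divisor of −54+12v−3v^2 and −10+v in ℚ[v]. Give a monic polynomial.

Apply the Euclidean algorithm:
  −3v^2+12v−54 = (−3v−18)(v−10) + (−234)
  v−10 = (−(1/234)v+5/117)(−234) + (0)
The last nonzero remainder is the constant −234, so the polynomials are coprime and gcd = 1.

1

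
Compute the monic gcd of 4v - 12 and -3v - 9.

Euclidean algorithm in ℚ[v]:
  4v - 12 = (-4/3)(-3v - 9) + (-24)
  -3v - 9 = ((1/8)v + 3/8)(-24) + (0)
The last nonzero remainder is the constant -24, so the polynomials are coprime and gcd = 1.

1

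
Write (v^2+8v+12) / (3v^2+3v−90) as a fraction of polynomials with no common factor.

(v+2)/(3v−15)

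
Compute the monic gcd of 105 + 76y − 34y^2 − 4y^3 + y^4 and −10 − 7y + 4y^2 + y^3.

5 + 6y + y^2

Repeated division with remainder:
  y^4 − 4y^3 − 34y^2 + 76y + 105 = (y − 8)(y^3 + 4y^2 − 7y − 10) + (5y^2 + 30y + 25)
  y^3 + 4y^2 − 7y − 10 = ((1/5)y − 2/5)(5y^2 + 30y + 25) + (0)
Last nonzero remainder: 5y^2 + 30y + 25. Dividing through by 5 gives the monic gcd y^2 + 6y + 5.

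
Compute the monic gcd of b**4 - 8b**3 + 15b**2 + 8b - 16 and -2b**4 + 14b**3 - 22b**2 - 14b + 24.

Repeated division with remainder:
  b**4 - 8b**3 + 15b**2 + 8b - 16 = (-1/2)(-2b**4 + 14b**3 - 22b**2 - 14b + 24) + (-b**3 + 4b**2 + b - 4)
  -2b**4 + 14b**3 - 22b**2 - 14b + 24 = (2b - 6)(-b**3 + 4b**2 + b - 4) + (0)
Last nonzero remainder: -b**3 + 4b**2 + b - 4. Dividing through by -1 gives the monic gcd b**3 - 4b**2 - b + 4.

b**3 - 4b**2 - b + 4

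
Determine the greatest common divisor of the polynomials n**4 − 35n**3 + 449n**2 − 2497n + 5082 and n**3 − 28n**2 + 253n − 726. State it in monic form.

Apply the Euclidean algorithm:
  n**4 − 35n**3 + 449n**2 − 2497n + 5082 = (n − 7)(n**3 − 28n**2 + 253n − 726) + (0)
The last nonzero remainder n**3 − 28n**2 + 253n − 726 is already monic.

n**3 − 28n**2 + 253n − 726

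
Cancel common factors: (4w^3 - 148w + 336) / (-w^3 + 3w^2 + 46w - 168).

(-4w + 12)/(w - 6)

Euclidean algorithm in ℚ[w]:
  4w^3 - 148w + 336 = (-4)(-w^3 + 3w^2 + 46w - 168) + (12w^2 + 36w - 336)
  -w^3 + 3w^2 + 46w - 168 = (-(1/12)w + 1/2)(12w^2 + 36w - 336) + (0)
Last nonzero remainder: 12w^2 + 36w - 336. Dividing through by 12 gives the monic gcd w^2 + 3w - 28.
Cancel w^2 + 3w - 28 from numerator and denominator to get the reduced form.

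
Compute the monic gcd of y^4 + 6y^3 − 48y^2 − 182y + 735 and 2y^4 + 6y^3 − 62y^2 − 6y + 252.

By polynomial division,
  y^4 + 6y^3 − 48y^2 − 182y + 735 = (1/2)(2y^4 + 6y^3 − 62y^2 − 6y + 252) + (3y^3 − 17y^2 − 179y + 609)
  2y^4 + 6y^3 − 62y^2 − 6y + 252 = ((2/3)y + 52/9)(3y^3 − 17y^2 − 179y + 609) + ((1400/9)y^2 + (5600/9)y − 9800/3)
  3y^3 − 17y^2 − 179y + 609 = ((27/1400)y − 261/1400)((1400/9)y^2 + (5600/9)y − 9800/3) + (0)
Last nonzero remainder: (1400/9)y^2 + (5600/9)y − 9800/3. Dividing through by 1400/9 gives the monic gcd y^2 + 4y − 21.

y^2 + 4y − 21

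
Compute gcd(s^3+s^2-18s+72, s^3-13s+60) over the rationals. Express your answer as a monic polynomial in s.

s^2-5s+12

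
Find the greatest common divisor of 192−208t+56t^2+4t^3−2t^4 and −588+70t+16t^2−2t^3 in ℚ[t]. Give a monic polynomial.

6+t

Repeated division with remainder:
  −2t^4+4t^3+56t^2−208t+192 = (t+6)(−2t^3+16t^2+70t−588) + (−110t^2−40t+3720)
  −2t^3+16t^2+70t−588 = ((1/55)t−92/605)(−110t^2−40t+3720) + (−(450/121)t−2700/121)
  −110t^2−40t+3720 = ((1331/45)t−7502/45)(−(450/121)t−2700/121) + (0)
Last nonzero remainder: −(450/121)t−2700/121. Dividing through by −450/121 gives the monic gcd t+6.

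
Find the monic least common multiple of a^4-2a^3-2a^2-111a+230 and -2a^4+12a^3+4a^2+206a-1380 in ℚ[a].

By polynomial division,
  a^4-2a^3-2a^2-111a+230 = (-1/2)(-2a^4+12a^3+4a^2+206a-1380) + (4a^3-8a-460)
  -2a^4+12a^3+4a^2+206a-1380 = (-(1/2)a+3)(4a^3-8a-460) + (0)
Last nonzero remainder: 4a^3-8a-460. Dividing through by 4 gives the monic gcd a^3-2a-115.
Then lcm(f, g) = f·g / gcd(f, g); expanding and making the result monic gives the answer.

a^5-8a^4+10a^3-99a^2+896a-1380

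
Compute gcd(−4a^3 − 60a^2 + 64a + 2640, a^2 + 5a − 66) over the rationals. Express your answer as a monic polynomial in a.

Repeated division with remainder:
  −4a^3 − 60a^2 + 64a + 2640 = (−4a − 40)(a^2 + 5a − 66) + (0)
The last nonzero remainder a^2 + 5a − 66 is already monic.

a^2 + 5a − 66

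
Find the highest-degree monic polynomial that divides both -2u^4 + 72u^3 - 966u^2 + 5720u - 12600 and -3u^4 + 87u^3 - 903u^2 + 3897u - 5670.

Apply the Euclidean algorithm:
  -2u^4 + 72u^3 - 966u^2 + 5720u - 12600 = (2/3)(-3u^4 + 87u^3 - 903u^2 + 3897u - 5670) + (14u^3 - 364u^2 + 3122u - 8820)
  -3u^4 + 87u^3 - 903u^2 + 3897u - 5670 = (-(3/14)u + 9/14)(14u^3 - 364u^2 + 3122u - 8820) + (0)
Last nonzero remainder: 14u^3 - 364u^2 + 3122u - 8820. Dividing through by 14 gives the monic gcd u^3 - 26u^2 + 223u - 630.

u^3 - 26u^2 + 223u - 630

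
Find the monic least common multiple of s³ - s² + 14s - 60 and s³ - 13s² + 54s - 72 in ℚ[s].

Euclidean algorithm in ℚ[s]:
  s³ - s² + 14s - 60 = (s³ - 13s² + 54s - 72) + (12s² - 40s + 12)
  s³ - 13s² + 54s - 72 = ((1/12)s - 29/36)(12s² - 40s + 12) + ((187/9)s - 187/3)
  12s² - 40s + 12 = ((108/187)s - 36/187)((187/9)s - 187/3) + (0)
Last nonzero remainder: (187/9)s - 187/3. Dividing through by 187/9 gives the monic gcd s - 3.
Then lcm(f, g) = f·g / gcd(f, g); expanding and making the result monic gives the answer.

s⁵ - 11s⁴ + 48s³ - 224s² + 936s - 1440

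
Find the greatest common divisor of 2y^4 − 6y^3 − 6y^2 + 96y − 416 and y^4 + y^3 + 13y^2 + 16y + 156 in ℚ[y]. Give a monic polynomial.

y^2 − 3y + 13

Apply the Euclidean algorithm:
  2y^4 − 6y^3 − 6y^2 + 96y − 416 = (2)(y^4 + y^3 + 13y^2 + 16y + 156) + (−8y^3 − 32y^2 + 64y − 728)
  y^4 + y^3 + 13y^2 + 16y + 156 = (−(1/8)y + 3/8)(−8y^3 − 32y^2 + 64y − 728) + (33y^2 − 99y + 429)
  −8y^3 − 32y^2 + 64y − 728 = (−(8/33)y − 56/33)(33y^2 − 99y + 429) + (0)
Last nonzero remainder: 33y^2 − 99y + 429. Dividing through by 33 gives the monic gcd y^2 − 3y + 13.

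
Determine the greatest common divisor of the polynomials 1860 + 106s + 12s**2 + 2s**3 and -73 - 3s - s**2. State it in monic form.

1

By polynomial division,
  2s**3 + 12s**2 + 106s + 1860 = (-2s - 6)(-s**2 - 3s - 73) + (-58s + 1422)
  -s**2 - 3s - 73 = ((1/58)s + 399/841)(-58s + 1422) + (-628771/841)
  -58s + 1422 = ((48778/628771)s - 1195902/628771)(-628771/841) + (0)
The last nonzero remainder is the constant -628771/841, so the polynomials are coprime and gcd = 1.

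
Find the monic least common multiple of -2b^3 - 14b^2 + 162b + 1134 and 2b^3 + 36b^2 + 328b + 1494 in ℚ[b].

b^5 + 16b^4 + 65b^3 - 715b^2 - 11826b - 47061

Repeated division with remainder:
  -2b^3 - 14b^2 + 162b + 1134 = (-1)(2b^3 + 36b^2 + 328b + 1494) + (22b^2 + 490b + 2628)
  2b^3 + 36b^2 + 328b + 1494 = ((1/11)b - 47/121)(22b^2 + 490b + 2628) + ((33810/121)b + 304290/121)
  22b^2 + 490b + 2628 = ((1331/16905)b + 17666/16905)((33810/121)b + 304290/121) + (0)
Last nonzero remainder: (33810/121)b + 304290/121. Dividing through by 33810/121 gives the monic gcd b + 9.
Then lcm(f, g) = f·g / gcd(f, g); expanding and making the result monic gives the answer.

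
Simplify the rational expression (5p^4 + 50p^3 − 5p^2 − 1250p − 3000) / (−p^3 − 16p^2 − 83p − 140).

Apply the Euclidean algorithm:
  5p^4 + 50p^3 − 5p^2 − 1250p − 3000 = (−5p + 30)(−p^3 − 16p^2 − 83p − 140) + (60p^2 + 540p + 1200)
  −p^3 − 16p^2 − 83p − 140 = (−(1/60)p − 7/60)(60p^2 + 540p + 1200) + (0)
Last nonzero remainder: 60p^2 + 540p + 1200. Dividing through by 60 gives the monic gcd p^2 + 9p + 20.
Cancel p^2 + 9p + 20 from numerator and denominator to get the reduced form.

(−5p^2 − 5p + 150)/(p + 7)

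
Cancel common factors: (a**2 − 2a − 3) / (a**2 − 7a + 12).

(a + 1)/(a − 4)

By polynomial division,
  a**2 − 2a − 3 = (a**2 − 7a + 12) + (5a − 15)
  a**2 − 7a + 12 = ((1/5)a − 4/5)(5a − 15) + (0)
Last nonzero remainder: 5a − 15. Dividing through by 5 gives the monic gcd a − 3.
Cancel a − 3 from numerator and denominator to get the reduced form.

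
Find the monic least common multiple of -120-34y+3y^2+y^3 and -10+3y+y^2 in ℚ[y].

Apply the Euclidean algorithm:
  y^3+3y^2-34y-120 = (y)(y^2+3y-10) + (-24y-120)
  y^2+3y-10 = (-(1/24)y+1/12)(-24y-120) + (0)
Last nonzero remainder: -24y-120. Dividing through by -24 gives the monic gcd y+5.
Then lcm(f, g) = f·g / gcd(f, g); expanding and making the result monic gives the answer.

240-52y-40y^2+y^3+y^4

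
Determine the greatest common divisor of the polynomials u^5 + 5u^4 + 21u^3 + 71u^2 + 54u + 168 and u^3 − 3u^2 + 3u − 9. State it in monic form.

u^2 + 3

Apply the Euclidean algorithm:
  u^5 + 5u^4 + 21u^3 + 71u^2 + 54u + 168 = (u^2 + 8u + 42)(u^3 − 3u^2 + 3u − 9) + (182u^2 + 546)
  u^3 − 3u^2 + 3u − 9 = ((1/182)u − 3/182)(182u^2 + 546) + (0)
Last nonzero remainder: 182u^2 + 546. Dividing through by 182 gives the monic gcd u^2 + 3.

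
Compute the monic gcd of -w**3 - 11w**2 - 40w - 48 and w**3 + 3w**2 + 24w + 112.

Repeated division with remainder:
  -w**3 - 11w**2 - 40w - 48 = (-1)(w**3 + 3w**2 + 24w + 112) + (-8w**2 - 16w + 64)
  w**3 + 3w**2 + 24w + 112 = (-(1/8)w - 1/8)(-8w**2 - 16w + 64) + (30w + 120)
  -8w**2 - 16w + 64 = (-(4/15)w + 8/15)(30w + 120) + (0)
Last nonzero remainder: 30w + 120. Dividing through by 30 gives the monic gcd w + 4.

w + 4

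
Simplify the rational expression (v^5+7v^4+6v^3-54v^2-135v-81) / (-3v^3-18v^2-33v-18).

(-v^3-3v^2+9v+27)/(3v+6)

Repeated division with remainder:
  v^5+7v^4+6v^3-54v^2-135v-81 = (-(1/3)v^2-(1/3)v+11/3)(-3v^3-18v^2-33v-18) + (-5v^2-20v-15)
  -3v^3-18v^2-33v-18 = ((3/5)v+6/5)(-5v^2-20v-15) + (0)
Last nonzero remainder: -5v^2-20v-15. Dividing through by -5 gives the monic gcd v^2+4v+3.
Cancel v^2+4v+3 from numerator and denominator to get the reduced form.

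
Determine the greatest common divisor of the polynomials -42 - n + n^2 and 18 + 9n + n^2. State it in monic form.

6 + n

By polynomial division,
  n^2 - n - 42 = (n^2 + 9n + 18) + (-10n - 60)
  n^2 + 9n + 18 = (-(1/10)n - 3/10)(-10n - 60) + (0)
Last nonzero remainder: -10n - 60. Dividing through by -10 gives the monic gcd n + 6.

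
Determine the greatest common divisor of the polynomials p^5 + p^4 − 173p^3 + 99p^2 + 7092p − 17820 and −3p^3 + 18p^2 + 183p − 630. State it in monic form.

p^2 − 13p + 30

Apply the Euclidean algorithm:
  p^5 + p^4 − 173p^3 + 99p^2 + 7092p − 17820 = (−(1/3)p^2 − (7/3)p + 70/3)(−3p^3 + 18p^2 + 183p − 630) + (−104p^2 + 1352p − 3120)
  −3p^3 + 18p^2 + 183p − 630 = ((3/104)p + 21/104)(−104p^2 + 1352p − 3120) + (0)
Last nonzero remainder: −104p^2 + 1352p − 3120. Dividing through by −104 gives the monic gcd p^2 − 13p + 30.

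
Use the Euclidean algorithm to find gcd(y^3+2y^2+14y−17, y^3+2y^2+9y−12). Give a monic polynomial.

Euclidean algorithm in ℚ[y]:
  y^3+2y^2+14y−17 = (y^3+2y^2+9y−12) + (5y−5)
  y^3+2y^2+9y−12 = ((1/5)y^2+(3/5)y+12/5)(5y−5) + (0)
Last nonzero remainder: 5y−5. Dividing through by 5 gives the monic gcd y−1.

y−1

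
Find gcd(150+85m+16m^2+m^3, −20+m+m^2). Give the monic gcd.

By polynomial division,
  m^3+16m^2+85m+150 = (m+15)(m^2+m−20) + (90m+450)
  m^2+m−20 = ((1/90)m−2/45)(90m+450) + (0)
Last nonzero remainder: 90m+450. Dividing through by 90 gives the monic gcd m+5.

5+m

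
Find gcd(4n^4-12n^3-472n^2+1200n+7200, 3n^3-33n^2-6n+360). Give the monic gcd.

n^2-7n-30

Repeated division with remainder:
  4n^4-12n^3-472n^2+1200n+7200 = ((4/3)n+32/3)(3n^3-33n^2-6n+360) + (-112n^2+784n+3360)
  3n^3-33n^2-6n+360 = (-(3/112)n+3/28)(-112n^2+784n+3360) + (0)
Last nonzero remainder: -112n^2+784n+3360. Dividing through by -112 gives the monic gcd n^2-7n-30.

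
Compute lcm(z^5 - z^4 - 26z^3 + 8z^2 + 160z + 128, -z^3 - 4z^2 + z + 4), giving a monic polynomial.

z^6 - 2z^5 - 25z^4 + 34z^3 + 152z^2 - 32z - 128

By polynomial division,
  z^5 - z^4 - 26z^3 + 8z^2 + 160z + 128 = (-z^2 + 5z + 5)(-z^3 - 4z^2 + z + 4) + (27z^2 + 135z + 108)
  -z^3 - 4z^2 + z + 4 = (-(1/27)z + 1/27)(27z^2 + 135z + 108) + (0)
Last nonzero remainder: 27z^2 + 135z + 108. Dividing through by 27 gives the monic gcd z^2 + 5z + 4.
Then lcm(f, g) = f·g / gcd(f, g); expanding and making the result monic gives the answer.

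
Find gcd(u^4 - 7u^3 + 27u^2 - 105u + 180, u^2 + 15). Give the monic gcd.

u^2 + 15

Apply the Euclidean algorithm:
  u^4 - 7u^3 + 27u^2 - 105u + 180 = (u^2 - 7u + 12)(u^2 + 15) + (0)
The last nonzero remainder u^2 + 15 is already monic.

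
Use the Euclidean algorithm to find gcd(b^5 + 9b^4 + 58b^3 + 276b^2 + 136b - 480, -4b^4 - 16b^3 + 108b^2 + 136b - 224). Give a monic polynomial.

b^2 + b - 2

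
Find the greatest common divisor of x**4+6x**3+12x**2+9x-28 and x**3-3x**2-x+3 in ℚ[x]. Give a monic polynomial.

x-1

By polynomial division,
  x**4+6x**3+12x**2+9x-28 = (x+9)(x**3-3x**2-x+3) + (40x**2+15x-55)
  x**3-3x**2-x+3 = ((1/40)x-27/320)(40x**2+15x-55) + ((105/64)x-105/64)
  40x**2+15x-55 = ((512/21)x+704/21)((105/64)x-105/64) + (0)
Last nonzero remainder: (105/64)x-105/64. Dividing through by 105/64 gives the monic gcd x-1.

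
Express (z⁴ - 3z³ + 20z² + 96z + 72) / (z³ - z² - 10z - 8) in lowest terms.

(z² - 6z + 36)/(z - 4)

Repeated division with remainder:
  z⁴ - 3z³ + 20z² + 96z + 72 = (z - 2)(z³ - z² - 10z - 8) + (28z² + 84z + 56)
  z³ - z² - 10z - 8 = ((1/28)z - 1/7)(28z² + 84z + 56) + (0)
Last nonzero remainder: 28z² + 84z + 56. Dividing through by 28 gives the monic gcd z² + 3z + 2.
Cancel z² + 3z + 2 from numerator and denominator to get the reduced form.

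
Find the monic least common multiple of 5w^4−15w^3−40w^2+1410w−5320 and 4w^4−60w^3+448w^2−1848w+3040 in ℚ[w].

Euclidean algorithm in ℚ[w]:
  5w^4−15w^3−40w^2+1410w−5320 = (5/4)(4w^4−60w^3+448w^2−1848w+3040) + (60w^3−600w^2+3720w−9120)
  4w^4−60w^3+448w^2−1848w+3040 = ((1/15)w−1/3)(60w^3−600w^2+3720w−9120) + (0)
Last nonzero remainder: 60w^3−600w^2+3720w−9120. Dividing through by 60 gives the monic gcd w^3−10w^2+62w−152.
Then lcm(f, g) = f·g / gcd(f, g); expanding and making the result monic gives the answer.

w^5−8w^4+7w^3+322w^2−2474w+5320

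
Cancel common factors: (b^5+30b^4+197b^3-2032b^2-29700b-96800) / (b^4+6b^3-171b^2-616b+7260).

(b^2+18b+80)/(b-6)

Euclidean algorithm in ℚ[b]:
  b^5+30b^4+197b^3-2032b^2-29700b-96800 = (b+24)(b^4+6b^3-171b^2-616b+7260) + (224b^3+2688b^2-22176b-271040)
  b^4+6b^3-171b^2-616b+7260 = ((1/224)b-3/112)(224b^3+2688b^2-22176b-271040) + (0)
Last nonzero remainder: 224b^3+2688b^2-22176b-271040. Dividing through by 224 gives the monic gcd b^3+12b^2-99b-1210.
Cancel b^3+12b^2-99b-1210 from numerator and denominator to get the reduced form.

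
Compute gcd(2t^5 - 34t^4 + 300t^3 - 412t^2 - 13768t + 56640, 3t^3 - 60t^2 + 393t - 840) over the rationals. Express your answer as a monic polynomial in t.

t^2 - 13t + 40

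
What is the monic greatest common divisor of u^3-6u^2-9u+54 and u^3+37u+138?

By polynomial division,
  u^3-6u^2-9u+54 = (u^3+37u+138) + (-6u^2-46u-84)
  u^3+37u+138 = (-(1/6)u+23/18)(-6u^2-46u-84) + ((736/9)u+736/3)
  -6u^2-46u-84 = (-(27/368)u-63/184)((736/9)u+736/3) + (0)
Last nonzero remainder: (736/9)u+736/3. Dividing through by 736/9 gives the monic gcd u+3.

u+3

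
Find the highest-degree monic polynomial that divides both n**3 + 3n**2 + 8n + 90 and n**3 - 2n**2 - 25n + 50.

n + 5

Repeated division with remainder:
  n**3 + 3n**2 + 8n + 90 = (n**3 - 2n**2 - 25n + 50) + (5n**2 + 33n + 40)
  n**3 - 2n**2 - 25n + 50 = ((1/5)n - 43/25)(5n**2 + 33n + 40) + ((594/25)n + 594/5)
  5n**2 + 33n + 40 = ((125/594)n + 100/297)((594/25)n + 594/5) + (0)
Last nonzero remainder: (594/25)n + 594/5. Dividing through by 594/25 gives the monic gcd n + 5.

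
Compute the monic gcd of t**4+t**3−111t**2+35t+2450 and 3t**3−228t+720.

t+10

Apply the Euclidean algorithm:
  t**4+t**3−111t**2+35t+2450 = ((1/3)t+1/3)(3t**3−228t+720) + (−35t**2−129t+2210)
  3t**3−228t+720 = (−(3/35)t+387/1225)(−35t**2−129t+2210) + ((2673/1225)t+5346/245)
  −35t**2−129t+2210 = (−(42875/2673)t+270725/2673)((2673/1225)t+5346/245) + (0)
Last nonzero remainder: (2673/1225)t+5346/245. Dividing through by 2673/1225 gives the monic gcd t+10.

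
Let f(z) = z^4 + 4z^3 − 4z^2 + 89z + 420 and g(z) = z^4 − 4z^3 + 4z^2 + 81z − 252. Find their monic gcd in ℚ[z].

By polynomial division,
  z^4 + 4z^3 − 4z^2 + 89z + 420 = (z^4 − 4z^3 + 4z^2 + 81z − 252) + (8z^3 − 8z^2 + 8z + 672)
  z^4 − 4z^3 + 4z^2 + 81z − 252 = ((1/8)z − 3/8)(8z^3 − 8z^2 + 8z + 672) + (0)
Last nonzero remainder: 8z^3 − 8z^2 + 8z + 672. Dividing through by 8 gives the monic gcd z^3 − z^2 + z + 84.

z^3 − z^2 + z + 84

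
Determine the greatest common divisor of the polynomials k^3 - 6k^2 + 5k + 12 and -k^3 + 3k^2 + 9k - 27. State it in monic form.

k - 3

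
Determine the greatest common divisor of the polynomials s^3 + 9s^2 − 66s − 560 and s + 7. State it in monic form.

s + 7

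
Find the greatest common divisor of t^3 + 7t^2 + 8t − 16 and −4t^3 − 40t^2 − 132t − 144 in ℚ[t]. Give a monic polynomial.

Apply the Euclidean algorithm:
  t^3 + 7t^2 + 8t − 16 = (−1/4)(−4t^3 − 40t^2 − 132t − 144) + (−3t^2 − 25t − 52)
  −4t^3 − 40t^2 − 132t − 144 = ((4/3)t + 20/9)(−3t^2 − 25t − 52) + (−(64/9)t − 256/9)
  −3t^2 − 25t − 52 = ((27/64)t + 117/64)(−(64/9)t − 256/9) + (0)
Last nonzero remainder: −(64/9)t − 256/9. Dividing through by −64/9 gives the monic gcd t + 4.

t + 4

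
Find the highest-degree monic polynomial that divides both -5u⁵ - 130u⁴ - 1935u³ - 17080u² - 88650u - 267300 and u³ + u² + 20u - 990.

By polynomial division,
  -5u⁵ - 130u⁴ - 1935u³ - 17080u² - 88650u - 267300 = (-5u² - 125u - 1710)(u³ + u² + 20u - 990) + (-17820u² - 178200u - 1960200)
  u³ + u² + 20u - 990 = (-(1/17820)u + 1/1980)(-17820u² - 178200u - 1960200) + (0)
Last nonzero remainder: -17820u² - 178200u - 1960200. Dividing through by -17820 gives the monic gcd u² + 10u + 110.

u² + 10u + 110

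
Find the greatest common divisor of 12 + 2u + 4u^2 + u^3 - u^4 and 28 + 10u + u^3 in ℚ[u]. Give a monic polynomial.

Euclidean algorithm in ℚ[u]:
  -u^4 + u^3 + 4u^2 + 2u + 12 = (-u + 1)(u^3 + 10u + 28) + (14u^2 + 20u - 16)
  u^3 + 10u + 28 = ((1/14)u - 5/49)(14u^2 + 20u - 16) + ((646/49)u + 1292/49)
  14u^2 + 20u - 16 = ((343/323)u - 196/323)((646/49)u + 1292/49) + (0)
Last nonzero remainder: (646/49)u + 1292/49. Dividing through by 646/49 gives the monic gcd u + 2.

2 + u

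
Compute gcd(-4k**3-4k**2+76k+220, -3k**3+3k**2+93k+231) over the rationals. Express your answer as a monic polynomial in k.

k**2+6k+11

Repeated division with remainder:
  -4k**3-4k**2+76k+220 = (4/3)(-3k**3+3k**2+93k+231) + (-8k**2-48k-88)
  -3k**3+3k**2+93k+231 = ((3/8)k-21/8)(-8k**2-48k-88) + (0)
Last nonzero remainder: -8k**2-48k-88. Dividing through by -8 gives the monic gcd k**2+6k+11.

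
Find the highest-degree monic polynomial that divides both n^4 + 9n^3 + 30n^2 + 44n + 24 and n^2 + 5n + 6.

n^2 + 5n + 6

By polynomial division,
  n^4 + 9n^3 + 30n^2 + 44n + 24 = (n^2 + 4n + 4)(n^2 + 5n + 6) + (0)
The last nonzero remainder n^2 + 5n + 6 is already monic.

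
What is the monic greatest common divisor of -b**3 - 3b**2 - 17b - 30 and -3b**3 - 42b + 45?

b**2 + b + 15

Repeated division with remainder:
  -b**3 - 3b**2 - 17b - 30 = (1/3)(-3b**3 - 42b + 45) + (-3b**2 - 3b - 45)
  -3b**3 - 42b + 45 = (b - 1)(-3b**2 - 3b - 45) + (0)
Last nonzero remainder: -3b**2 - 3b - 45. Dividing through by -3 gives the monic gcd b**2 + b + 15.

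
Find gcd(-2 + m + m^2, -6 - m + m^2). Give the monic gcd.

Apply the Euclidean algorithm:
  m^2 + m - 2 = (m^2 - m - 6) + (2m + 4)
  m^2 - m - 6 = ((1/2)m - 3/2)(2m + 4) + (0)
Last nonzero remainder: 2m + 4. Dividing through by 2 gives the monic gcd m + 2.

2 + m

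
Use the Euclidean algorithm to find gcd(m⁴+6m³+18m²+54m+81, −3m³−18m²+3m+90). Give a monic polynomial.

Repeated division with remainder:
  m⁴+6m³+18m²+54m+81 = (−(1/3)m)(−3m³−18m²+3m+90) + (19m²+84m+81)
  −3m³−18m²+3m+90 = (−(3/19)m−90/361)(19m²+84m+81) + ((13260/361)m+39780/361)
  19m²+84m+81 = ((6859/13260)m+3249/4420)((13260/361)m+39780/361) + (0)
Last nonzero remainder: (13260/361)m+39780/361. Dividing through by 13260/361 gives the monic gcd m+3.

m+3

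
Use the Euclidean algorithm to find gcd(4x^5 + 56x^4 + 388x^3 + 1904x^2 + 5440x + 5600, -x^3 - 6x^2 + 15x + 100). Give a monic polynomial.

x^2 + 10x + 25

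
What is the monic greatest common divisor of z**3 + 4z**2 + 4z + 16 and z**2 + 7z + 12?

By polynomial division,
  z**3 + 4z**2 + 4z + 16 = (z − 3)(z**2 + 7z + 12) + (13z + 52)
  z**2 + 7z + 12 = ((1/13)z + 3/13)(13z + 52) + (0)
Last nonzero remainder: 13z + 52. Dividing through by 13 gives the monic gcd z + 4.

z + 4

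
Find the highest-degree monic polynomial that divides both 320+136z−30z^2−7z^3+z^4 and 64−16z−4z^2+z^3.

4+z

Repeated division with remainder:
  z^4−7z^3−30z^2+136z+320 = (z−3)(z^3−4z^2−16z+64) + (−26z^2+24z+512)
  z^3−4z^2−16z+64 = (−(1/26)z+20/169)(−26z^2+24z+512) + ((144/169)z+576/169)
  −26z^2+24z+512 = (−(2197/72)z+1352/9)((144/169)z+576/169) + (0)
Last nonzero remainder: (144/169)z+576/169. Dividing through by 144/169 gives the monic gcd z+4.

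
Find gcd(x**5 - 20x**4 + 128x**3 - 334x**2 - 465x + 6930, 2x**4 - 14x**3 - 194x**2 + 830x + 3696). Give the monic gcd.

Repeated division with remainder:
  x**5 - 20x**4 + 128x**3 - 334x**2 - 465x + 6930 = ((1/2)x - 13/2)(2x**4 - 14x**3 - 194x**2 + 830x + 3696) + (134x**3 - 2010x**2 + 3082x + 30954)
  2x**4 - 14x**3 - 194x**2 + 830x + 3696 = ((1/67)x + 8/67)(134x**3 - 2010x**2 + 3082x + 30954) + (0)
Last nonzero remainder: 134x**3 - 2010x**2 + 3082x + 30954. Dividing through by 134 gives the monic gcd x**3 - 15x**2 + 23x + 231.

x**3 - 15x**2 + 23x + 231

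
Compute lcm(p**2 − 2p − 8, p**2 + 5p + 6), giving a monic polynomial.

Euclidean algorithm in ℚ[p]:
  p**2 − 2p − 8 = (p**2 + 5p + 6) + (−7p − 14)
  p**2 + 5p + 6 = (−(1/7)p − 3/7)(−7p − 14) + (0)
Last nonzero remainder: −7p − 14. Dividing through by −7 gives the monic gcd p + 2.
Then lcm(f, g) = f·g / gcd(f, g); expanding and making the result monic gives the answer.

p**3 + p**2 − 14p − 24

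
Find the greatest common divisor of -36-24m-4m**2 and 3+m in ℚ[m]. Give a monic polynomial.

3+m

By polynomial division,
  -4m**2-24m-36 = (-4m-12)(m+3) + (0)
The last nonzero remainder m+3 is already monic.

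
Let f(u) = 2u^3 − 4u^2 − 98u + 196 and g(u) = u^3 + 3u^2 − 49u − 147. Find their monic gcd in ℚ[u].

Repeated division with remainder:
  2u^3 − 4u^2 − 98u + 196 = (2)(u^3 + 3u^2 − 49u − 147) + (−10u^2 + 490)
  u^3 + 3u^2 − 49u − 147 = (−(1/10)u − 3/10)(−10u^2 + 490) + (0)
Last nonzero remainder: −10u^2 + 490. Dividing through by −10 gives the monic gcd u^2 − 49.

u^2 − 49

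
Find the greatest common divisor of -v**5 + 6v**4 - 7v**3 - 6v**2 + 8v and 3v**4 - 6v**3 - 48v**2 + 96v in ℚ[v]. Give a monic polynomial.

Euclidean algorithm in ℚ[v]:
  -v**5 + 6v**4 - 7v**3 - 6v**2 + 8v = (-(1/3)v + 4/3)(3v**4 - 6v**3 - 48v**2 + 96v) + (-15v**3 + 90v**2 - 120v)
  3v**4 - 6v**3 - 48v**2 + 96v = (-(1/5)v - 4/5)(-15v**3 + 90v**2 - 120v) + (0)
Last nonzero remainder: -15v**3 + 90v**2 - 120v. Dividing through by -15 gives the monic gcd v**3 - 6v**2 + 8v.

v**3 - 6v**2 + 8v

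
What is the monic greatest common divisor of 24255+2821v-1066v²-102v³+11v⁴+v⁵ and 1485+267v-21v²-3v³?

55+16v+v²

Repeated division with remainder:
  v⁵+11v⁴-102v³-1066v²+2821v+24255 = (-(1/3)v²-(4/3)v+41/3)(-3v³-21v²+267v+1485) + (72v²+1152v+3960)
  -3v³-21v²+267v+1485 = (-(1/24)v+3/8)(72v²+1152v+3960) + (0)
Last nonzero remainder: 72v²+1152v+3960. Dividing through by 72 gives the monic gcd v²+16v+55.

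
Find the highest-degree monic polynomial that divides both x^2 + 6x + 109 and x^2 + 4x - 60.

1

By polynomial division,
  x^2 + 6x + 109 = (x^2 + 4x - 60) + (2x + 169)
  x^2 + 4x - 60 = ((1/2)x - 161/4)(2x + 169) + (26969/4)
  2x + 169 = ((8/26969)x + 676/26969)(26969/4) + (0)
The last nonzero remainder is the constant 26969/4, so the polynomials are coprime and gcd = 1.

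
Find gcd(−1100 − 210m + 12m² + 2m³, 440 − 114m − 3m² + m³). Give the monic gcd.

By polynomial division,
  2m³ + 12m² − 210m − 1100 = (2)(m³ − 3m² − 114m + 440) + (18m² + 18m − 1980)
  m³ − 3m² − 114m + 440 = ((1/18)m − 2/9)(18m² + 18m − 1980) + (0)
Last nonzero remainder: 18m² + 18m − 1980. Dividing through by 18 gives the monic gcd m² + m − 110.

−110 + m + m²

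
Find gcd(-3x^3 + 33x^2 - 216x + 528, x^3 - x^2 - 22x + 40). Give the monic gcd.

x - 4

Euclidean algorithm in ℚ[x]:
  -3x^3 + 33x^2 - 216x + 528 = (-3)(x^3 - x^2 - 22x + 40) + (30x^2 - 282x + 648)
  x^3 - x^2 - 22x + 40 = ((1/30)x + 7/25)(30x^2 - 282x + 648) + ((884/25)x - 3536/25)
  30x^2 - 282x + 648 = ((375/442)x - 2025/442)((884/25)x - 3536/25) + (0)
Last nonzero remainder: (884/25)x - 3536/25. Dividing through by 884/25 gives the monic gcd x - 4.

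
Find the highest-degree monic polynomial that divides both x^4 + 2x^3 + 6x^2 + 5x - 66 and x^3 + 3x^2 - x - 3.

Repeated division with remainder:
  x^4 + 2x^3 + 6x^2 + 5x - 66 = (x - 1)(x^3 + 3x^2 - x - 3) + (10x^2 + 7x - 69)
  x^3 + 3x^2 - x - 3 = ((1/10)x + 23/100)(10x^2 + 7x - 69) + ((429/100)x + 1287/100)
  10x^2 + 7x - 69 = ((1000/429)x - 2300/429)((429/100)x + 1287/100) + (0)
Last nonzero remainder: (429/100)x + 1287/100. Dividing through by 429/100 gives the monic gcd x + 3.

x + 3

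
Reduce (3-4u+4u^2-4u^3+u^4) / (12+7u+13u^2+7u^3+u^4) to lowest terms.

(3-4u+u^2)/(12+7u+u^2)

By polynomial division,
  u^4-4u^3+4u^2-4u+3 = (u^4+7u^3+13u^2+7u+12) + (-11u^3-9u^2-11u-9)
  u^4+7u^3+13u^2+7u+12 = (-(1/11)u-68/121)(-11u^3-9u^2-11u-9) + ((840/121)u^2+840/121)
  -11u^3-9u^2-11u-9 = (-(1331/840)u-363/280)((840/121)u^2+840/121) + (0)
Last nonzero remainder: (840/121)u^2+840/121. Dividing through by 840/121 gives the monic gcd u^2+1.
Cancel u^2+1 from numerator and denominator to get the reduced form.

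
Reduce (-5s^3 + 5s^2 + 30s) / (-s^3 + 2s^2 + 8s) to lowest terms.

By polynomial division,
  -5s^3 + 5s^2 + 30s = (5)(-s^3 + 2s^2 + 8s) + (-5s^2 - 10s)
  -s^3 + 2s^2 + 8s = ((1/5)s - 4/5)(-5s^2 - 10s) + (0)
Last nonzero remainder: -5s^2 - 10s. Dividing through by -5 gives the monic gcd s^2 + 2s.
Cancel s^2 + 2s from numerator and denominator to get the reduced form.

(5s - 15)/(s - 4)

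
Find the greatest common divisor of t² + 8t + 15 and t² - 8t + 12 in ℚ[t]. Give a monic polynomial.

Repeated division with remainder:
  t² + 8t + 15 = (t² - 8t + 12) + (16t + 3)
  t² - 8t + 12 = ((1/16)t - 131/256)(16t + 3) + (3465/256)
  16t + 3 = ((4096/3465)t + 256/1155)(3465/256) + (0)
The last nonzero remainder is the constant 3465/256, so the polynomials are coprime and gcd = 1.

1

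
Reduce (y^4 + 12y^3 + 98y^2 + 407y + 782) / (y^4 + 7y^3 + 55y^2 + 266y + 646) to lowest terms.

(y^2 + 5y + 46)/(y^2 + 38)

Euclidean algorithm in ℚ[y]:
  y^4 + 12y^3 + 98y^2 + 407y + 782 = (y^4 + 7y^3 + 55y^2 + 266y + 646) + (5y^3 + 43y^2 + 141y + 136)
  y^4 + 7y^3 + 55y^2 + 266y + 646 = ((1/5)y - 8/25)(5y^3 + 43y^2 + 141y + 136) + ((1014/25)y^2 + (7098/25)y + 17238/25)
  5y^3 + 43y^2 + 141y + 136 = ((125/1014)y + 100/507)((1014/25)y^2 + (7098/25)y + 17238/25) + (0)
Last nonzero remainder: (1014/25)y^2 + (7098/25)y + 17238/25. Dividing through by 1014/25 gives the monic gcd y^2 + 7y + 17.
Cancel y^2 + 7y + 17 from numerator and denominator to get the reduced form.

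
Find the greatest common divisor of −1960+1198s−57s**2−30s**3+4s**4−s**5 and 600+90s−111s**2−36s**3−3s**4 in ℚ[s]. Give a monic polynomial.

Repeated division with remainder:
  −s**5+4s**4−30s**3−57s**2+1198s−1960 = ((1/3)s−16/3)(−3s**4−36s**3−111s**2+90s+600) + (−185s**3−679s**2+1478s+1240)
  −3s**4−36s**3−111s**2+90s+600 = ((3/185)s+4623/34225)(−185s**3−679s**2+1478s+1240) + (−(1480248/34225)s**2−(4440744/34225)s+2960496/6845)
  −185s**3−679s**2+1478s+1240 = ((6331625/1480248)s+1060975/370062)(−(1480248/34225)s**2−(4440744/34225)s+2960496/6845) + (0)
Last nonzero remainder: −(1480248/34225)s**2−(4440744/34225)s+2960496/6845. Dividing through by −1480248/34225 gives the monic gcd s**2+3s−10.

−10+3s+s**2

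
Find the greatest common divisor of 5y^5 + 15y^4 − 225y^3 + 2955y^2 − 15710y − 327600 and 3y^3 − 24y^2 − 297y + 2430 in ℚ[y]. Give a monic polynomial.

y^2 + y − 90

Apply the Euclidean algorithm:
  5y^5 + 15y^4 − 225y^3 + 2955y^2 − 15710y − 327600 = ((5/3)y^2 + (55/3)y + 710/3)(3y^3 − 24y^2 − 297y + 2430) + (10030y^2 + 10030y − 902700)
  3y^3 − 24y^2 − 297y + 2430 = ((3/10030)y − 27/10030)(10030y^2 + 10030y − 902700) + (0)
Last nonzero remainder: 10030y^2 + 10030y − 902700. Dividing through by 10030 gives the monic gcd y^2 + y − 90.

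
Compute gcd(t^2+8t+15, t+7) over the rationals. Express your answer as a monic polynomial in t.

1

By polynomial division,
  t^2+8t+15 = (t+1)(t+7) + (8)
  t+7 = ((1/8)t+7/8)(8) + (0)
The last nonzero remainder is the constant 8, so the polynomials are coprime and gcd = 1.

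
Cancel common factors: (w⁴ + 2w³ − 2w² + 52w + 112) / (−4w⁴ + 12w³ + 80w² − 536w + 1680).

Euclidean algorithm in ℚ[w]:
  w⁴ + 2w³ − 2w² + 52w + 112 = (−1/4)(−4w⁴ + 12w³ + 80w² − 536w + 1680) + (5w³ + 18w² − 82w + 532)
  −4w⁴ + 12w³ + 80w² − 536w + 1680 = (−(4/5)w + 132/25)(5w³ + 18w² − 82w + 532) + (−(2016/25)w² + (8064/25)w − 28224/25)
  5w³ + 18w² − 82w + 532 = (−(125/2016)w − 475/1008)(−(2016/25)w² + (8064/25)w − 28224/25) + (0)
Last nonzero remainder: −(2016/25)w² + (8064/25)w − 28224/25. Dividing through by −2016/25 gives the monic gcd w² − 4w + 14.
Cancel w² − 4w + 14 from numerator and denominator to get the reduced form.

(−w² − 6w − 8)/(4w² + 4w − 120)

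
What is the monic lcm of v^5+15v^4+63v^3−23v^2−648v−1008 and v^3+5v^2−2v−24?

v^6+13v^5+33v^4−149v^3−602v^2+288v+2016

By polynomial division,
  v^5+15v^4+63v^3−23v^2−648v−1008 = (v^2+10v+15)(v^3+5v^2−2v−24) + (−54v^2−378v−648)
  v^3+5v^2−2v−24 = (−(1/54)v+1/27)(−54v^2−378v−648) + (0)
Last nonzero remainder: −54v^2−378v−648. Dividing through by −54 gives the monic gcd v^2+7v+12.
Then lcm(f, g) = f·g / gcd(f, g); expanding and making the result monic gives the answer.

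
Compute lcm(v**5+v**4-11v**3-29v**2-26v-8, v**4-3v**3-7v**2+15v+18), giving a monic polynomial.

By polynomial division,
  v**5+v**4-11v**3-29v**2-26v-8 = (v+4)(v**4-3v**3-7v**2+15v+18) + (8v**3-16v**2-104v-80)
  v**4-3v**3-7v**2+15v+18 = ((1/8)v-1/8)(8v**3-16v**2-104v-80) + (4v**2+12v+8)
  8v**3-16v**2-104v-80 = (2v-10)(4v**2+12v+8) + (0)
Last nonzero remainder: 4v**2+12v+8. Dividing through by 4 gives the monic gcd v**2+3v+2.
Then lcm(f, g) = f·g / gcd(f, g); expanding and making the result monic gives the answer.

v**7-5v**6-8v**5+46v**4+49v**3-113v**2-186v-72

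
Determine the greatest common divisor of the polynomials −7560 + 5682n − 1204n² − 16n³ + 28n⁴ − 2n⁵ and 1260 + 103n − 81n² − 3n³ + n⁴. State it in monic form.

Apply the Euclidean algorithm:
  −2n⁵ + 28n⁴ − 16n³ − 1204n² + 5682n − 7560 = (−2n + 22)(n⁴ − 3n³ − 81n² + 103n + 1260) + (−112n³ + 784n² + 5936n − 35280)
  n⁴ − 3n³ − 81n² + 103n + 1260 = (−(1/112)n − 1/28)(−112n³ + 784n² + 5936n − 35280) + (0)
Last nonzero remainder: −112n³ + 784n² + 5936n − 35280. Dividing through by −112 gives the monic gcd n³ − 7n² − 53n + 315.

315 − 53n − 7n² + n³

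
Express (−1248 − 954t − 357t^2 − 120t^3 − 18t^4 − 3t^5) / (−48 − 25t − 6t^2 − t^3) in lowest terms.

(78 + 45t + 9t^2 + 3t^3)/(3 + t)

Apply the Euclidean algorithm:
  −3t^5 − 18t^4 − 120t^3 − 357t^2 − 954t − 1248 = (3t^2 + 45)(−t^3 − 6t^2 − 25t − 48) + (57t^2 + 171t + 912)
  −t^3 − 6t^2 − 25t − 48 = (−(1/57)t − 1/19)(57t^2 + 171t + 912) + (0)
Last nonzero remainder: 57t^2 + 171t + 912. Dividing through by 57 gives the monic gcd t^2 + 3t + 16.
Cancel t^2 + 3t + 16 from numerator and denominator to get the reduced form.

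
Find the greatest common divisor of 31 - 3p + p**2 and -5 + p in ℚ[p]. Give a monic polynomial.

1

Euclidean algorithm in ℚ[p]:
  p**2 - 3p + 31 = (p + 2)(p - 5) + (41)
  p - 5 = ((1/41)p - 5/41)(41) + (0)
The last nonzero remainder is the constant 41, so the polynomials are coprime and gcd = 1.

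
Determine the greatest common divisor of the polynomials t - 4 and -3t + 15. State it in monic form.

Apply the Euclidean algorithm:
  t - 4 = (-1/3)(-3t + 15) + (1)
  -3t + 15 = (-3t + 15)(1) + (0)
The last nonzero remainder is the constant 1, so the polynomials are coprime and gcd = 1.

1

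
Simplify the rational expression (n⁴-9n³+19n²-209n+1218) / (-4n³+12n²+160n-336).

By polynomial division,
  n⁴-9n³+19n²-209n+1218 = (-(1/4)n+3/2)(-4n³+12n²+160n-336) + (41n²-533n+1722)
  -4n³+12n²+160n-336 = (-(4/41)n-40/41)(41n²-533n+1722) + (-192n+1344)
  41n²-533n+1722 = (-(41/192)n+41/32)(-192n+1344) + (0)
Last nonzero remainder: -192n+1344. Dividing through by -192 gives the monic gcd n-7.
Cancel n-7 from numerator and denominator to get the reduced form.

(-n³+2n²-5n+174)/(4n²+16n-48)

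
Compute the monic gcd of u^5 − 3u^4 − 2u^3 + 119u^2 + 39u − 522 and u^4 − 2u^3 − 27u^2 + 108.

Euclidean algorithm in ℚ[u]:
  u^5 − 3u^4 − 2u^3 + 119u^2 + 39u − 522 = (u − 1)(u^4 − 2u^3 − 27u^2 + 108) + (23u^3 + 92u^2 − 69u − 414)
  u^4 − 2u^3 − 27u^2 + 108 = ((1/23)u − 6/23)(23u^3 + 92u^2 − 69u − 414) + (0)
Last nonzero remainder: 23u^3 + 92u^2 − 69u − 414. Dividing through by 23 gives the monic gcd u^3 + 4u^2 − 3u − 18.

u^3 + 4u^2 − 3u − 18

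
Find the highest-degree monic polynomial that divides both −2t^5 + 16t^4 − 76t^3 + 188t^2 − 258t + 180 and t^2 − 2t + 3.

Repeated division with remainder:
  −2t^5 + 16t^4 − 76t^3 + 188t^2 − 258t + 180 = (−2t^3 + 12t^2 − 46t + 60)(t^2 − 2t + 3) + (0)
The last nonzero remainder t^2 − 2t + 3 is already monic.

t^2 − 2t + 3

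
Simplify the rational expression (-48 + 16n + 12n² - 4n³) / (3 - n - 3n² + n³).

By polynomial division,
  -4n³ + 12n² + 16n - 48 = (-4)(n³ - 3n² - n + 3) + (12n - 36)
  n³ - 3n² - n + 3 = ((1/12)n² - 1/12)(12n - 36) + (0)
Last nonzero remainder: 12n - 36. Dividing through by 12 gives the monic gcd n - 3.
Cancel n - 3 from numerator and denominator to get the reduced form.

(16 - 4n²)/(-1 + n²)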